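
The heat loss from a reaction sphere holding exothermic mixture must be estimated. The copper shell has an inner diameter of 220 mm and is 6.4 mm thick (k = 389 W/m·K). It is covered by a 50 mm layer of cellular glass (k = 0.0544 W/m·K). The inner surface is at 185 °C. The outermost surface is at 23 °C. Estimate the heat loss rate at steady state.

Q ≈ 42.9 W

Radial (spherical) resistances in series:
R_copper shell = (1/0.11 − 1/0.1164)/(4π×389) = 1.023×10^-4 K/W
R_cellular glass = (1/0.1164 − 1/0.1664)/(4π×0.0544) = 3.776 K/W
R_total = 3.776 K/W
Q = ΔT/R_total = 162/3.776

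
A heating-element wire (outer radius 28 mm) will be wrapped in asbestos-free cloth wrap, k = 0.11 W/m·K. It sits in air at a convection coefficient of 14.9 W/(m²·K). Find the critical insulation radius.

r_cr ≈ 7.38 mm

For a cylinder r_cr = k/h = 0.11/14.9
r_cr = 7.38 mm; since the bare radius (28 mm) is above r_cr, any added insulation will reduce heat loss.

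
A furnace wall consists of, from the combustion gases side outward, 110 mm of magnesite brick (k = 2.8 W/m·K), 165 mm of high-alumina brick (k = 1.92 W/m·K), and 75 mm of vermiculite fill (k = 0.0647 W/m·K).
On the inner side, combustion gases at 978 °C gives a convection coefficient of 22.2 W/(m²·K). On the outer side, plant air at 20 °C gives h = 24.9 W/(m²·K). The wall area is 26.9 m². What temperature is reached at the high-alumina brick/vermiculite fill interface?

T ≈ 859 °C

Model the wall as resistances in series:
R_inner film = 1/(h_i·A) = 1/(22.2×26.9) = 0.001675 K/W
R_magnesite brick = L/(kA) = 0.11/(2.8×26.9) = 0.00146 K/W
R_high-alumina brick = L/(kA) = 0.165/(1.92×26.9) = 0.003195 K/W
R_vermiculite fill = L/(kA) = 0.075/(0.0647×26.9) = 0.04309 K/W
R_outer film = 1/(h_o·A) = 1/(24.9×26.9) = 0.001493 K/W
R_total = 0.05092 K/W;  Q = ΔT/R_total = 958/0.05092 = 18820 W
T_interface = T_inner − Q·ΣR(inner→interface) = 978 − 18800×0.00633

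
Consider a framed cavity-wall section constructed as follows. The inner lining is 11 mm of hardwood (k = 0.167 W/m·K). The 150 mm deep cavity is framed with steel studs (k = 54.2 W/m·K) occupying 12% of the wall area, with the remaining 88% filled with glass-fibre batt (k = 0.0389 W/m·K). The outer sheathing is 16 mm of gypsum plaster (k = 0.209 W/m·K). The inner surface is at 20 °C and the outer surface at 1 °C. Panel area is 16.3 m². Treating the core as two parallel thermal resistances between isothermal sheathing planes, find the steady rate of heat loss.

Sheathing layers in series; stud and cavity paths in parallel between them.
R_inner = 0.011/(0.167×16.3) = 0.004041 K/W
R_stud  = 0.15/(54.2×0.12×16.3) = 0.001415 K/W
R_cav   = 0.15/(0.0389×0.88×16.3) = 0.2688 K/W
1/R_core = 1/R_stud + 1/R_cav → R_core = 0.001407 K/W
R_outer = 0.016/(0.209×16.3) = 0.004697 K/W
R_total = 0.01015 K/W
Q = ΔT/R_total = 19/0.01015

Q ≈ 1870 W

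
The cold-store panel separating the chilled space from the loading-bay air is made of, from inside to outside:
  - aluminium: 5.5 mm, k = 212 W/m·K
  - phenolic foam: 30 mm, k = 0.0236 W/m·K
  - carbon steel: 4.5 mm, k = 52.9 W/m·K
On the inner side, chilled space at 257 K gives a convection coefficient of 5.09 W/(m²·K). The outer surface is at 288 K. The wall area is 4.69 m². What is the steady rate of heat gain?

Thermal resistances in series:
R_inner film = 1/(h_i·A) = 1/(5.09×4.69) = 0.04189 K/W
R_aluminium = L/(kA) = 0.0055/(212×4.69) = 5.532×10^-6 K/W
R_phenolic foam = L/(kA) = 0.03/(0.0236×4.69) = 0.271 K/W
R_carbon steel = L/(kA) = 0.0045/(52.9×4.69) = 1.814×10^-5 K/W
R_total = 0.313 K/W
Q = ΔT / R_total = 31 / 0.313

Q ≈ 99.1 W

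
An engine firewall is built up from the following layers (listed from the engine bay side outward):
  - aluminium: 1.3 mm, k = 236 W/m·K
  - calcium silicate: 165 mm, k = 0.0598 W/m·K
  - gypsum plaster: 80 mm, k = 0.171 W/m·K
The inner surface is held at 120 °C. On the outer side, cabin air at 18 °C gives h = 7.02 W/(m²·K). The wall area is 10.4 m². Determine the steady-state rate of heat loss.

Q ≈ 315 W

Using the resistance-network approach (series):
R_aluminium = L/(kA) = 0.0013/(236×10.4) = 5.297×10^-7 K/W
R_calcium silicate = L/(kA) = 0.165/(0.0598×10.4) = 0.2653 K/W
R_gypsum plaster = L/(kA) = 0.08/(0.171×10.4) = 0.04498 K/W
R_outer film = 1/(h_o·A) = 1/(7.02×10.4) = 0.0137 K/W
R_total = 0.324 K/W
Q = ΔT / R_total = 102 / 0.324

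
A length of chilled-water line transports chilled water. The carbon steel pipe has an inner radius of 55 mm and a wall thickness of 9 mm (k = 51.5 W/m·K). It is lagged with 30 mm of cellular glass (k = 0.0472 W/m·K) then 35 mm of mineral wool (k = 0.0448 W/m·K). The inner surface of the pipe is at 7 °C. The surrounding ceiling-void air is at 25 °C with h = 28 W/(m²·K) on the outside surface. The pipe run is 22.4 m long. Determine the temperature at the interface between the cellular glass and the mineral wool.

T ≈ 16.5 °C

Per-layer cylindrical resistances, series-summed:
R_carbon steel pipe wall = ln(64/55)/(2π×51.5×22.4) = 2.091×10^-5 K/W
R_cellular glass = ln(94/64)/(2π×0.0472×22.4) = 0.05787 K/W
R_mineral wool = ln(129/94)/(2π×0.0448×22.4) = 0.0502 K/W
R_outer film = 1/(h_o·2πr_oL) = 1/(28×2π×0.129×22.4) = 0.001967 K/W
R_total = 0.1101 K/W
Q = ΔT/R_total = 18/0.1101
Q = 164 W
T_interface = T_inner + Q·ΣR(inner→interface) = 7 + 164×0.05789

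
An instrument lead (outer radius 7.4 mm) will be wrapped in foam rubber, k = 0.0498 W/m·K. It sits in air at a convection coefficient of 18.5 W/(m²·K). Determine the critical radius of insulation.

r_cr ≈ 2.69 mm

For a cylinder r_cr = k/h = 0.0498/18.5
r_cr = 2.69 mm; since the bare radius (7.4 mm) is above r_cr, any added insulation will reduce heat loss.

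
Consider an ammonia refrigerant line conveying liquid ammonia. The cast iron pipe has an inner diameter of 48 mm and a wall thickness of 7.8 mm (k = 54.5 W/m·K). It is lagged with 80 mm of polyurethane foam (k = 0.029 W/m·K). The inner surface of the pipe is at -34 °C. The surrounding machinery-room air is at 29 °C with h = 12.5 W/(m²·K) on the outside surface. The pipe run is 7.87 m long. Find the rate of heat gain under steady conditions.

Q ≈ 70.7 W

Treating each annulus and film as a series resistance:
R_cast iron pipe wall = ln(31.8/24)/(2π×54.5×7.87) = 1.044×10^-4 K/W
R_polyurethane foam = ln(111.8/31.8)/(2π×0.029×7.87) = 0.8767 K/W
R_outer film = 1/(h_o·2πr_oL) = 1/(12.5×2π×0.1118×7.87) = 0.01447 K/W
R_total = 0.8913 K/W
Q = ΔT/R_total = 63/0.8913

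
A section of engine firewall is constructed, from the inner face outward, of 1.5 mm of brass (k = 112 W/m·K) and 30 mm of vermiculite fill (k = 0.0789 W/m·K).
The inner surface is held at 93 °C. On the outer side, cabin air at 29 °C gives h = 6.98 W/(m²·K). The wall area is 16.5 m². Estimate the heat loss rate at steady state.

Q ≈ 2020 W

Series thermal resistances:
R_brass = L/(kA) = 0.0015/(112×16.5) = 8.117×10^-7 K/W
R_vermiculite fill = L/(kA) = 0.03/(0.0789×16.5) = 0.02304 K/W
R_outer film = 1/(h_o·A) = 1/(6.98×16.5) = 0.008683 K/W
R_total = 0.03173 K/W
Q = ΔT / R_total = 64 / 0.03173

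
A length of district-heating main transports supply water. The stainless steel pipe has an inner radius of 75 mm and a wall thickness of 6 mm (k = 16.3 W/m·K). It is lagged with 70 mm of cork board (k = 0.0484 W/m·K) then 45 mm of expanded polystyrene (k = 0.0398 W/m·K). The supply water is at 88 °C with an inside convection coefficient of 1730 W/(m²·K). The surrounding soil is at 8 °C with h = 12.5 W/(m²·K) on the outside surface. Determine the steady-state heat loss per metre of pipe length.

For a radial system each layer contributes R = ln(r_out/r_in)/(2πkL); films add R = 1/(hA).
R_inner film = 1/(h_i·2πr₁L) = 1/(1730×2π×0.075×1) = 0.001227 K/W
R_stainless steel pipe wall = ln(81/75)/(2π×16.3×1) = 7.515×10^-4 K/W
R_cork board = ln(151/81)/(2π×0.0484×1) = 2.048 K/W
R_expanded polystyrene = ln(196/151)/(2π×0.0398×1) = 1.043 K/W
R_outer film = 1/(h_o·2πr_oL) = 1/(12.5×2π×0.196×1) = 0.06496 K/W
R_total = 3.158 K/W
Q = ΔT/R_total = 80/3.158

q′ ≈ 25.3 W/m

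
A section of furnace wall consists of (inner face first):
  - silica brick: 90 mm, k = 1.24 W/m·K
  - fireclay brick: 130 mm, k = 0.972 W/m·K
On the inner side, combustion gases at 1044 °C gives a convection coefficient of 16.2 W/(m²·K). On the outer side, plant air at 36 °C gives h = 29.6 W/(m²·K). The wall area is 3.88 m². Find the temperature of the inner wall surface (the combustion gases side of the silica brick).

T ≈ 838 °C

Thermal resistances in series:
R_inner film = 1/(h_i·A) = 1/(16.2×3.88) = 0.01591 K/W
R_silica brick = L/(kA) = 0.09/(1.24×3.88) = 0.01871 K/W
R_fireclay brick = L/(kA) = 0.13/(0.972×3.88) = 0.03447 K/W
R_outer film = 1/(h_o·A) = 1/(29.6×3.88) = 0.008707 K/W
R_total = 0.07779 K/W;  Q = ΔT/R_total = 1008/0.07779 = 12960 W
T_interface = T_inner − Q·ΣR(inner→interface) = 1044 − 13000×0.01591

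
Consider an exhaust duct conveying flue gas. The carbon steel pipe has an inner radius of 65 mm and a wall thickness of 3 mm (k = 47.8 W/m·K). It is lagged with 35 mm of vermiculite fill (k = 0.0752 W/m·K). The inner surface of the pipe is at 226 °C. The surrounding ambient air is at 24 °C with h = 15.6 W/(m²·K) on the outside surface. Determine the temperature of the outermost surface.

Cylindrical conduction, so R = ln(r₂/r₁)/(2πkL) per layer, in series:
R_carbon steel pipe wall = ln(68/65)/(2π×47.8×1) = 1.502×10^-4 K/W
R_vermiculite fill = ln(103/68)/(2π×0.0752×1) = 0.8788 K/W
R_outer film = 1/(h_o·2πr_oL) = 1/(15.6×2π×0.103×1) = 0.09905 K/W
R_total = 0.978 K/W
Q = ΔT/R_total = 202/0.978
Q = 207 W/m
T_interface = T_inner − Q·ΣR(inner→interface) = 226 − 207×0.8789

T ≈ 44.5 °C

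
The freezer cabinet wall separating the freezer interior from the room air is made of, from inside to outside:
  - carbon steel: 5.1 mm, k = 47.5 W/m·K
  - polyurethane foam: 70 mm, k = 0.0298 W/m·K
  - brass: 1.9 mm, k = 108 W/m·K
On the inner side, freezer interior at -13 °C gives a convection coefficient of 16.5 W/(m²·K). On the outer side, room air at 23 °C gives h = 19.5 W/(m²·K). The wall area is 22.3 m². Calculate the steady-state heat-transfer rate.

Q ≈ 326 W

Series thermal resistances:
R_inner film = 1/(h_i·A) = 1/(16.5×22.3) = 0.002718 K/W
R_carbon steel = L/(kA) = 0.0051/(47.5×22.3) = 4.815×10^-6 K/W
R_polyurethane foam = L/(kA) = 0.07/(0.0298×22.3) = 0.1053 K/W
R_brass = L/(kA) = 0.0019/(108×22.3) = 7.889×10^-7 K/W
R_outer film = 1/(h_o·A) = 1/(19.5×22.3) = 0.0023 K/W
R_total = 0.1104 K/W
Q = ΔT / R_total = 36 / 0.1104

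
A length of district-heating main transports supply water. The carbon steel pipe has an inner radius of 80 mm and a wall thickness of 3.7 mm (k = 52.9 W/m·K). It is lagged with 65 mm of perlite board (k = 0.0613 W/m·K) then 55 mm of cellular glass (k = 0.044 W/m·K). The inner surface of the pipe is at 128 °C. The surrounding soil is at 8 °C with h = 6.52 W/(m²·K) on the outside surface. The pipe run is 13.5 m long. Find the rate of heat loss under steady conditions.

Q ≈ 589 W

Treating each annulus and film as a series resistance:
R_carbon steel pipe wall = ln(83.7/80)/(2π×52.9×13.5) = 1.008×10^-5 K/W
R_perlite board = ln(148.7/83.7)/(2π×0.0613×13.5) = 0.1105 K/W
R_cellular glass = ln(203.7/148.7)/(2π×0.044×13.5) = 0.08432 K/W
R_outer film = 1/(h_o·2πr_oL) = 1/(6.52×2π×0.2037×13.5) = 0.008877 K/W
R_total = 0.2037 K/W
Q = ΔT/R_total = 120/0.2037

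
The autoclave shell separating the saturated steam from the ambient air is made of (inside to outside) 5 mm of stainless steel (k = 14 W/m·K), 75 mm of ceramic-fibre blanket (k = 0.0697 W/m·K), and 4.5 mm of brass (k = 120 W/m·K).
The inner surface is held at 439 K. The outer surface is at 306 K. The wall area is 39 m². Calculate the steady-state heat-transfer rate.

Q ≈ 4820 W

Series thermal resistances:
R_stainless steel = L/(kA) = 0.005/(14×39) = 9.158×10^-6 K/W
R_ceramic-fibre blanket = L/(kA) = 0.075/(0.0697×39) = 0.02759 K/W
R_brass = L/(kA) = 0.0045/(120×39) = 9.615×10^-7 K/W
R_total = 0.0276 K/W
Q = ΔT / R_total = 133 / 0.0276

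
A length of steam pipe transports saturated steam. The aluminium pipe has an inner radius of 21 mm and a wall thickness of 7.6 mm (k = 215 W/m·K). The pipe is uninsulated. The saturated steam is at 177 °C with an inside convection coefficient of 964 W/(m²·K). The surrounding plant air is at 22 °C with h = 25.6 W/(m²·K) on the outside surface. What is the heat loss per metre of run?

q′ ≈ 687 W/m

Per-layer cylindrical resistances, series-summed:
R_inner film = 1/(h_i·2πr₁L) = 1/(964×2π×0.021×1) = 0.007862 K/W
R_aluminium pipe wall = ln(28.6/21)/(2π×215×1) = 2.287×10^-4 K/W
R_outer film = 1/(h_o·2πr_oL) = 1/(25.6×2π×0.0286×1) = 0.2174 K/W
R_total = 0.2255 K/W
Q = ΔT/R_total = 155/0.2255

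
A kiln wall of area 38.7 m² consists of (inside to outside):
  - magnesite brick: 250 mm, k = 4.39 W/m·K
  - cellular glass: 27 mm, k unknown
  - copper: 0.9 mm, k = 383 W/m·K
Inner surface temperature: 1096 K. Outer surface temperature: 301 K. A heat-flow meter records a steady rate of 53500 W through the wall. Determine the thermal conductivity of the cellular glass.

k ≈ 0.0521 W/(m·K)

Using the resistance-network approach (series):
R_magnesite brick = L/(kA) = 0.25/(4.39×38.7) = 0.001472 K/W
R_copper = L/(kA) = 0.0009/(383×38.7) = 6.072×10^-8 K/W
Sum of known resistances R_other = 0.001472 K/W
Total R = ΔT/Q = 795/53500 = 0.01486 K/W
R_cellular glass = R_total − R_other = 0.01339 K/W
k = L/(R·A) = 0.027/(0.01339×38.7)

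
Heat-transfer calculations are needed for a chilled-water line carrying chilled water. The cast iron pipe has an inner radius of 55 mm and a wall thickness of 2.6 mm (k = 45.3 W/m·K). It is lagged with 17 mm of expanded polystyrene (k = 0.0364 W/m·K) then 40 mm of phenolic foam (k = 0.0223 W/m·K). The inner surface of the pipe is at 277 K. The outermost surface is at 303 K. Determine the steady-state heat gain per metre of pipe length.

For a radial system each layer contributes R = ln(r_out/r_in)/(2πkL); films add R = 1/(hA).
R_cast iron pipe wall = ln(57.6/55)/(2π×45.3×1) = 1.623×10^-4 K/W
R_expanded polystyrene = ln(74.6/57.6)/(2π×0.0364×1) = 1.131 K/W
R_phenolic foam = ln(114.6/74.6)/(2π×0.0223×1) = 3.064 K/W
R_total = 4.195 K/W
Q = ΔT/R_total = 26/4.195

q′ ≈ 6.2 W/m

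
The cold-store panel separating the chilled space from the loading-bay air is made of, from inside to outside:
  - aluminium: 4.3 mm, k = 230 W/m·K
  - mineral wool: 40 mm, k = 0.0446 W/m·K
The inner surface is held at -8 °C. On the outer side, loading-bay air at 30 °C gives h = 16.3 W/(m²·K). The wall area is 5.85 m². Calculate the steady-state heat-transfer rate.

Model the wall as resistances in series:
R_aluminium = L/(kA) = 0.0043/(230×5.85) = 3.196×10^-6 K/W
R_mineral wool = L/(kA) = 0.04/(0.0446×5.85) = 0.1533 K/W
R_outer film = 1/(h_o·A) = 1/(16.3×5.85) = 0.01049 K/W
R_total = 0.1638 K/W
Q = ΔT / R_total = 38 / 0.1638

Q ≈ 232 W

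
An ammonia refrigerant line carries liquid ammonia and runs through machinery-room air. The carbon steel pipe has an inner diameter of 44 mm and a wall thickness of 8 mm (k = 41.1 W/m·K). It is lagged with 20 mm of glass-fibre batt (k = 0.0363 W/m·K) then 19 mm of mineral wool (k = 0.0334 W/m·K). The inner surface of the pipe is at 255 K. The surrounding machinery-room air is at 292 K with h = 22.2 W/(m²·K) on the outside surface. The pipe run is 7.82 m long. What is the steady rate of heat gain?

Q ≈ 74.6 W

Cylindrical conduction, so R = ln(r₂/r₁)/(2πkL) per layer, in series:
R_carbon steel pipe wall = ln(30/22)/(2π×41.1×7.82) = 1.536×10^-4 K/W
R_glass-fibre batt = ln(50/30)/(2π×0.0363×7.82) = 0.2864 K/W
R_mineral wool = ln(69/50)/(2π×0.0334×7.82) = 0.1963 K/W
R_outer film = 1/(h_o·2πr_oL) = 1/(22.2×2π×0.069×7.82) = 0.01329 K/W
R_total = 0.4961 K/W
Q = ΔT/R_total = 37/0.4961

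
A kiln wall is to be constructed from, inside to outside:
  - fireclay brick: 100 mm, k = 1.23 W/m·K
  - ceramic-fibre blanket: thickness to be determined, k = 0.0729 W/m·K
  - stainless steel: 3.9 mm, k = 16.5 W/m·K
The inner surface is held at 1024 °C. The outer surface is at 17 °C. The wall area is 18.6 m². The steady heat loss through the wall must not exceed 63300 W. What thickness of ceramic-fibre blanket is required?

L ≈ 15.6 mm

Series thermal resistances:
R_fireclay brick = L/(kA) = 0.1/(1.23×18.6) = 0.004371 K/W
R_stainless steel = L/(kA) = 0.0039/(16.5×18.6) = 1.271×10^-5 K/W
Sum of the known resistances R_other = 0.004384 K/W
Required total resistance R_tot = ΔT/Q_allow = 1007/63300 = 0.01591 K/W
R_ceramic-fibre blanket = R_tot − R_other = 0.01152 K/W
L = R·k·A = 0.01152×0.0729×18.6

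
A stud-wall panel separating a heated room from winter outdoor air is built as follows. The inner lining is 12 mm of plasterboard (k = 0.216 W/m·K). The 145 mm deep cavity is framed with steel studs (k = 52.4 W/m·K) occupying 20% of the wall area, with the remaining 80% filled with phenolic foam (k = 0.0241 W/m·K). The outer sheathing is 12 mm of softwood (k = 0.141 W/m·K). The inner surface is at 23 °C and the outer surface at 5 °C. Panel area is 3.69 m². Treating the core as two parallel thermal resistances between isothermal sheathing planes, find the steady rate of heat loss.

Sheathing layers in series; stud and cavity paths in parallel between them.
R_inner = 0.012/(0.216×3.69) = 0.01506 K/W
R_stud  = 0.145/(52.4×0.2×3.69) = 0.00375 K/W
R_cav   = 0.145/(0.0241×0.8×3.69) = 2.038 K/W
1/R_core = 1/R_stud + 1/R_cav → R_core = 0.003743 K/W
R_outer = 0.012/(0.141×3.69) = 0.02306 K/W
R_total = 0.04186 K/W
Q = ΔT/R_total = 18/0.04186

Q ≈ 430 W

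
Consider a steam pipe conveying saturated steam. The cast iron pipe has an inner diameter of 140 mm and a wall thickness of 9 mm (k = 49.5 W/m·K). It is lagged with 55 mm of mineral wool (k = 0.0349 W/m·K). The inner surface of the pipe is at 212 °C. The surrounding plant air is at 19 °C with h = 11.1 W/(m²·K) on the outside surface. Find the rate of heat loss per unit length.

q′ ≈ 76.7 W/m

Radial resistances (cylindrical: R_cond = ln(r_o/r_i)/(2πkL), R_conv = 1/(h·2πrL)):
R_cast iron pipe wall = ln(79/70)/(2π×49.5×1) = 3.889×10^-4 K/W
R_mineral wool = ln(134/79)/(2π×0.0349×1) = 2.41 K/W
R_outer film = 1/(h_o·2πr_oL) = 1/(11.1×2π×0.134×1) = 0.107 K/W
R_total = 2.517 K/W
Q = ΔT/R_total = 193/2.517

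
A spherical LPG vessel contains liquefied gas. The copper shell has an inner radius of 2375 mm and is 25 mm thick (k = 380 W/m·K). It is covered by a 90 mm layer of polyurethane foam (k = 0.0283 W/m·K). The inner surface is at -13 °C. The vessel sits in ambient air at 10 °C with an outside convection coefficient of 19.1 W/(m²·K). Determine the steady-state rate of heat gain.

Q ≈ 535 W

Spherical conduction: R = (1/r_in − 1/r_out)/(4πk) per layer; series-sum.
R_copper shell = (1/2.375 − 1/2.4)/(4π×380) = 9.185×10^-7 K/W
R_polyurethane foam = (1/2.4 − 1/2.49)/(4π×0.0283) = 0.04235 K/W
R_outer film = 1/(h·4πr_o²) = 1/(19.1×4π×2.49²) = 6.72×10^-4 K/W
R_total = 0.04302 K/W
Q = ΔT/R_total = 23/0.04302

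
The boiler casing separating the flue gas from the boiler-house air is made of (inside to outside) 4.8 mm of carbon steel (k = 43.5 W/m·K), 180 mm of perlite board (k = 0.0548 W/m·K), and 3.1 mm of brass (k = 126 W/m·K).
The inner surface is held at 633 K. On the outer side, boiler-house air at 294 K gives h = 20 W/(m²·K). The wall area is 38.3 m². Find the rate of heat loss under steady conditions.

Model the wall as resistances in series:
R_carbon steel = L/(kA) = 0.0048/(43.5×38.3) = 2.881×10^-6 K/W
R_perlite board = L/(kA) = 0.18/(0.0548×38.3) = 0.08576 K/W
R_brass = L/(kA) = 0.0031/(126×38.3) = 6.424×10^-7 K/W
R_outer film = 1/(h_o·A) = 1/(20×38.3) = 0.001305 K/W
R_total = 0.08707 K/W
Q = ΔT / R_total = 339 / 0.08707

Q ≈ 3890 W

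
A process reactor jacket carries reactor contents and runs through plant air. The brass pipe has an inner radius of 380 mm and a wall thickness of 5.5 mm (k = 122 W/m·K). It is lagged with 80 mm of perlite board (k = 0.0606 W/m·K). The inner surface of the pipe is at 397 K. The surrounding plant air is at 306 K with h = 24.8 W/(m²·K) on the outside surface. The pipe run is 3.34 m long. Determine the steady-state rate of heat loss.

Q ≈ 597 W

For a radial system each layer contributes R = ln(r_out/r_in)/(2πkL); films add R = 1/(hA).
R_brass pipe wall = ln(385.5/380)/(2π×122×3.34) = 5.613×10^-6 K/W
R_perlite board = ln(465.5/385.5)/(2π×0.0606×3.34) = 0.1483 K/W
R_outer film = 1/(h_o·2πr_oL) = 1/(24.8×2π×0.4655×3.34) = 0.004128 K/W
R_total = 0.1524 K/W
Q = ΔT/R_total = 91/0.1524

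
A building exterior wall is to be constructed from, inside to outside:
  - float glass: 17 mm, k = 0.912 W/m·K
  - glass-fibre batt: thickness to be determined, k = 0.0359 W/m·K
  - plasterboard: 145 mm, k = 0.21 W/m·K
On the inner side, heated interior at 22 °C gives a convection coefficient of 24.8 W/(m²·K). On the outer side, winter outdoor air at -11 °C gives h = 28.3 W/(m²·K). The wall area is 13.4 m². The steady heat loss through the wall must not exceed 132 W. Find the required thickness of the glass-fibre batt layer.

L ≈ 92.1 mm

Thermal resistances in series:
R_inner film = 1/(h_i·A) = 1/(24.8×13.4) = 0.003009 K/W
R_float glass = L/(kA) = 0.017/(0.912×13.4) = 0.001391 K/W
R_plasterboard = L/(kA) = 0.145/(0.21×13.4) = 0.05153 K/W
R_outer film = 1/(h_o·A) = 1/(28.3×13.4) = 0.002637 K/W
Sum of the known resistances R_other = 0.05857 K/W
Required total resistance R_tot = ΔT/Q_allow = 33/132 = 0.25 K/W
R_glass-fibre batt = R_tot − R_other = 0.1914 K/W
L = R·k·A = 0.1914×0.0359×13.4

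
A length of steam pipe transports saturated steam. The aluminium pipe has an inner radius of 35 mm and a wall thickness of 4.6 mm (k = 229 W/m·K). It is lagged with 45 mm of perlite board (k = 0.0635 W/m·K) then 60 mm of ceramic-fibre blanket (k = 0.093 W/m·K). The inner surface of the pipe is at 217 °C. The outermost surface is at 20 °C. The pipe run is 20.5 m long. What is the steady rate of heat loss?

Q ≈ 1430 W

Per-layer cylindrical resistances, series-summed:
R_aluminium pipe wall = ln(39.6/35)/(2π×229×20.5) = 4.186×10^-6 K/W
R_perlite board = ln(84.6/39.6)/(2π×0.0635×20.5) = 0.09281 K/W
R_ceramic-fibre blanket = ln(144.6/84.6)/(2π×0.093×20.5) = 0.04475 K/W
R_total = 0.1376 K/W
Q = ΔT/R_total = 197/0.1376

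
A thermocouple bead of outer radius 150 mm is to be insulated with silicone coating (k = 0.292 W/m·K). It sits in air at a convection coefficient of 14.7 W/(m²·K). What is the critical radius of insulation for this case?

For a sphere r_cr = 2k/h = 2×0.292/14.7
r_cr = 39.7 mm; since the bare radius (150 mm) is above r_cr, any added insulation will reduce heat loss.

r_cr ≈ 39.7 mm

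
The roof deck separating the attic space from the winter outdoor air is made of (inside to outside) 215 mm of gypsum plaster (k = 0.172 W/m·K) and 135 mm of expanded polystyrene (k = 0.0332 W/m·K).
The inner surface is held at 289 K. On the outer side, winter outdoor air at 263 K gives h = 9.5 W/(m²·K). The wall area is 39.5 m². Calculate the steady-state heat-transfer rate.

Treating each layer as a thermal resistance in series:
R_gypsum plaster = L/(kA) = 0.215/(0.172×39.5) = 0.03165 K/W
R_expanded polystyrene = L/(kA) = 0.135/(0.0332×39.5) = 0.1029 K/W
R_outer film = 1/(h_o·A) = 1/(9.5×39.5) = 0.002665 K/W
R_total = 0.1373 K/W
Q = ΔT / R_total = 26 / 0.1373

Q ≈ 189 W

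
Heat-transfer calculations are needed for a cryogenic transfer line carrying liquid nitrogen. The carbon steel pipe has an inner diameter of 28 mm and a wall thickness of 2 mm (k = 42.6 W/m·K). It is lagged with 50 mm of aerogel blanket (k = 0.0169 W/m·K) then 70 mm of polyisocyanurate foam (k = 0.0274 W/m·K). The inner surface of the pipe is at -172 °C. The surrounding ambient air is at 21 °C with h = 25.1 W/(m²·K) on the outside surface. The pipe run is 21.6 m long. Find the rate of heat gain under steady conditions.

Q ≈ 237 W

For a radial system each layer contributes R = ln(r_out/r_in)/(2πkL); films add R = 1/(hA).
R_carbon steel pipe wall = ln(16/14)/(2π×42.6×21.6) = 2.31×10^-5 K/W
R_aerogel blanket = ln(66/16)/(2π×0.0169×21.6) = 0.6178 K/W
R_polyisocyanurate foam = ln(136/66)/(2π×0.0274×21.6) = 0.1944 K/W
R_outer film = 1/(h_o·2πr_oL) = 1/(25.1×2π×0.136×21.6) = 0.002159 K/W
R_total = 0.8144 K/W
Q = ΔT/R_total = 193/0.8144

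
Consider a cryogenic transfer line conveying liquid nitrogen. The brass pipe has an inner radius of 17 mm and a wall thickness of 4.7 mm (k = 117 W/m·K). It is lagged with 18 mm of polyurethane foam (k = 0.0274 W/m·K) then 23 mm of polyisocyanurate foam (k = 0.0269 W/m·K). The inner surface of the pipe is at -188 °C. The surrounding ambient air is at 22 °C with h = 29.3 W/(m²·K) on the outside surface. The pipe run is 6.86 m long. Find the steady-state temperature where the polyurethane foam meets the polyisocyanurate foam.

Cylindrical conduction, so R = ln(r₂/r₁)/(2πkL) per layer, in series:
R_brass pipe wall = ln(21.7/17)/(2π×117×6.86) = 4.84×10^-5 K/W
R_polyurethane foam = ln(39.7/21.7)/(2π×0.0274×6.86) = 0.5115 K/W
R_polyisocyanurate foam = ln(62.7/39.7)/(2π×0.0269×6.86) = 0.3942 K/W
R_outer film = 1/(h_o·2πr_oL) = 1/(29.3×2π×0.0627×6.86) = 0.01263 K/W
R_total = 0.9183 K/W
Q = ΔT/R_total = 210/0.9183
Q = 229 W
T_interface = T_inner + Q·ΣR(inner→interface) = -188 + 229×0.5115

T ≈ -71 °C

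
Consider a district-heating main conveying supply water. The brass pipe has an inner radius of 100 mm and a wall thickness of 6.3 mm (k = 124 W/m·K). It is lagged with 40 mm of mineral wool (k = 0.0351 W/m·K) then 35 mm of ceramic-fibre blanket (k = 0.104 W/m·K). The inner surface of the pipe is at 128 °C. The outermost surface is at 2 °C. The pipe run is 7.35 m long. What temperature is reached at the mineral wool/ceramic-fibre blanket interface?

T ≈ 25.3 °C

Treating each annulus and film as a series resistance:
R_brass pipe wall = ln(106.3/100)/(2π×124×7.35) = 1.067×10^-5 K/W
R_mineral wool = ln(146.3/106.3)/(2π×0.0351×7.35) = 0.197 K/W
R_ceramic-fibre blanket = ln(181.3/146.3)/(2π×0.104×7.35) = 0.04466 K/W
R_total = 0.2417 K/W
Q = ΔT/R_total = 126/0.2417
Q = 521 W
T_interface = T_inner − Q·ΣR(inner→interface) = 128 − 521×0.197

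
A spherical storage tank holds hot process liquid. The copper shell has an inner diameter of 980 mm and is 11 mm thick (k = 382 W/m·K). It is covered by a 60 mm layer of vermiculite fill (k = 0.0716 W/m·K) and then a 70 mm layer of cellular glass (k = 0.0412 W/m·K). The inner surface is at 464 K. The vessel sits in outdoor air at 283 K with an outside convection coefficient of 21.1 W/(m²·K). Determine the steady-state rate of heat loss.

Radial (spherical) resistances in series:
R_copper shell = (1/0.49 − 1/0.501)/(4π×382) = 9.334×10^-6 K/W
R_vermiculite fill = (1/0.501 − 1/0.561)/(4π×0.0716) = 0.2373 K/W
R_cellular glass = (1/0.561 − 1/0.631)/(4π×0.0412) = 0.3819 K/W
R_outer film = 1/(h·4πr_o²) = 1/(21.1×4π×0.631²) = 0.009472 K/W
R_total = 0.6287 K/W
Q = ΔT/R_total = 181/0.6287

Q ≈ 288 W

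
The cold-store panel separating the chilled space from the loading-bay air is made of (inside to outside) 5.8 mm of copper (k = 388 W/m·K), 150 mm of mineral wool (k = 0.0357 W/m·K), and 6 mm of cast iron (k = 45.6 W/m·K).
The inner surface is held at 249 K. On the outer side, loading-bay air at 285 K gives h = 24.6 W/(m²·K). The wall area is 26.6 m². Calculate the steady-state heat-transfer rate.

Model the wall as resistances in series:
R_copper = L/(kA) = 0.0058/(388×26.6) = 5.62×10^-7 K/W
R_mineral wool = L/(kA) = 0.15/(0.0357×26.6) = 0.158 K/W
R_cast iron = L/(kA) = 0.006/(45.6×26.6) = 4.947×10^-6 K/W
R_outer film = 1/(h_o·A) = 1/(24.6×26.6) = 0.001528 K/W
R_total = 0.1595 K/W
Q = ΔT / R_total = 36 / 0.1595

Q ≈ 226 W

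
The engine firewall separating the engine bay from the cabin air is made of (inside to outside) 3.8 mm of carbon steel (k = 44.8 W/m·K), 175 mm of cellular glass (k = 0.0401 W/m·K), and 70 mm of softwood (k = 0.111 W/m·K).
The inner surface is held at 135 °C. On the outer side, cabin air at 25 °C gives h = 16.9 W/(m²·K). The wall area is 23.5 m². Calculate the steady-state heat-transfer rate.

Q ≈ 511 W

Using the resistance-network approach (series):
R_carbon steel = L/(kA) = 0.0038/(44.8×23.5) = 3.609×10^-6 K/W
R_cellular glass = L/(kA) = 0.175/(0.0401×23.5) = 0.1857 K/W
R_softwood = L/(kA) = 0.07/(0.111×23.5) = 0.02684 K/W
R_outer film = 1/(h_o·A) = 1/(16.9×23.5) = 0.002518 K/W
R_total = 0.2151 K/W
Q = ΔT / R_total = 110 / 0.2151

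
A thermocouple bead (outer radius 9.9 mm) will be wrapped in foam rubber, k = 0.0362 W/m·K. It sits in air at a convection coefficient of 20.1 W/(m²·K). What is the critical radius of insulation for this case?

For a sphere r_cr = 2k/h = 2×0.0362/20.1
r_cr = 3.6 mm; since the bare radius (9.9 mm) is above r_cr, any added insulation will reduce heat loss.

r_cr ≈ 3.6 mm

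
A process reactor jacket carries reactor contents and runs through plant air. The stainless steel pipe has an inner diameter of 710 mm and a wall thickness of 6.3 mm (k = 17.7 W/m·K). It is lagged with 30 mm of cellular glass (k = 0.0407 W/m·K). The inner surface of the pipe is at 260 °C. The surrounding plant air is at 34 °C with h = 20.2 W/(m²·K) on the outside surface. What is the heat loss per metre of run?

Per-layer cylindrical resistances, series-summed:
R_stainless steel pipe wall = ln(361.3/355)/(2π×17.7×1) = 1.582×10^-4 K/W
R_cellular glass = ln(391.3/361.3)/(2π×0.0407×1) = 0.3119 K/W
R_outer film = 1/(h_o·2πr_oL) = 1/(20.2×2π×0.3913×1) = 0.02014 K/W
R_total = 0.3322 K/W
Q = ΔT/R_total = 226/0.3322

q′ ≈ 680 W/m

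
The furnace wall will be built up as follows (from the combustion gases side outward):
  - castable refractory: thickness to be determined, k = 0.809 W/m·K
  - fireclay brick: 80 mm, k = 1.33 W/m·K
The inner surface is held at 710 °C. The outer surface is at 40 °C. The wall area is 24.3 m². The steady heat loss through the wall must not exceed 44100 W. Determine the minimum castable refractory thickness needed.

Model the wall as resistances in series:
R_fireclay brick = L/(kA) = 0.08/(1.33×24.3) = 0.002475 K/W
Sum of the known resistances R_other = 0.002475 K/W
Required total resistance R_tot = ΔT/Q_allow = 670/44100 = 0.01519 K/W
R_castable refractory = R_tot − R_other = 0.01272 K/W
L = R·k·A = 0.01272×0.809×24.3

L ≈ 250 mm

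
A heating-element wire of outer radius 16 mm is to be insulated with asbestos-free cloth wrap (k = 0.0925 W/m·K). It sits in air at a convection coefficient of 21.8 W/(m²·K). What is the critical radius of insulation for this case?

r_cr ≈ 4.24 mm

For a cylinder r_cr = k/h = 0.0925/21.8
r_cr = 4.24 mm; since the bare radius (16 mm) is above r_cr, any added insulation will reduce heat loss.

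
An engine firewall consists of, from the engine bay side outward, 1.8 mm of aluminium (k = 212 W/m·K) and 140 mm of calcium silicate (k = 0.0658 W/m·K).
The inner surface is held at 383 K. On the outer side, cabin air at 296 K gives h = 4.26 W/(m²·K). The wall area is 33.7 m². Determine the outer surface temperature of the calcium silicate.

T ≈ 305 K

Series thermal resistances:
R_aluminium = L/(kA) = 0.0018/(212×33.7) = 2.519×10^-7 K/W
R_calcium silicate = L/(kA) = 0.14/(0.0658×33.7) = 0.06314 K/W
R_outer film = 1/(h_o·A) = 1/(4.26×33.7) = 0.006966 K/W
R_total = 0.0701 K/W;  Q = ΔT/R_total = 87/0.0701 = 1241 W
T_interface = T_inner − Q·ΣR(inner→interface) = 383 − 1240×0.06314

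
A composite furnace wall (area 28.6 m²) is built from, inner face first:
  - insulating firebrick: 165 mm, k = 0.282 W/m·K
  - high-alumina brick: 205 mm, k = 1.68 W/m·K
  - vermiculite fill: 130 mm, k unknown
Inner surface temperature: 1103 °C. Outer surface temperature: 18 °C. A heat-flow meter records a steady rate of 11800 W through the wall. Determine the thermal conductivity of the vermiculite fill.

k ≈ 0.0676 W/(m·K)

Treating each layer as a thermal resistance in series:
R_insulating firebrick = L/(kA) = 0.165/(0.282×28.6) = 0.02046 K/W
R_high-alumina brick = L/(kA) = 0.205/(1.68×28.6) = 0.004267 K/W
Sum of known resistances R_other = 0.02472 K/W
Total R = ΔT/Q = 1085/11800 = 0.09195 K/W
R_vermiculite fill = R_total − R_other = 0.06722 K/W
k = L/(R·A) = 0.13/(0.06722×28.6)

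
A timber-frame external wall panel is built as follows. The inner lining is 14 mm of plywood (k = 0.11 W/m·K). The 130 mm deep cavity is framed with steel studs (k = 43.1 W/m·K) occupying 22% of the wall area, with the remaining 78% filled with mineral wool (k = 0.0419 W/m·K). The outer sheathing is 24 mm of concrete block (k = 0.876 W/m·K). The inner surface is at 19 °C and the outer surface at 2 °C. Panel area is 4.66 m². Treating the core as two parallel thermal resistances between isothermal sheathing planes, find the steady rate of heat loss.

Sheathing layers in series; stud and cavity paths in parallel between them.
R_inner = 0.014/(0.11×4.66) = 0.02731 K/W
R_stud  = 0.13/(43.1×0.22×4.66) = 0.002942 K/W
R_cav   = 0.13/(0.0419×0.78×4.66) = 0.8536 K/W
1/R_core = 1/R_stud + 1/R_cav → R_core = 0.002932 K/W
R_outer = 0.024/(0.876×4.66) = 0.005879 K/W
R_total = 0.03612 K/W
Q = ΔT/R_total = 17/0.03612

Q ≈ 471 W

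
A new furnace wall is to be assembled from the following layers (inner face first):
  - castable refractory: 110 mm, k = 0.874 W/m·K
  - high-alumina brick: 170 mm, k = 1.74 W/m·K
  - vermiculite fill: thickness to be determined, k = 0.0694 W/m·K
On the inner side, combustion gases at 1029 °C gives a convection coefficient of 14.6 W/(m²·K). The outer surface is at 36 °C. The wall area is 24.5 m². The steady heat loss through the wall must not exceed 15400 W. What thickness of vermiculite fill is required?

Series thermal resistances:
R_inner film = 1/(h_i·A) = 1/(14.6×24.5) = 0.002796 K/W
R_castable refractory = L/(kA) = 0.11/(0.874×24.5) = 0.005137 K/W
R_high-alumina brick = L/(kA) = 0.17/(1.74×24.5) = 0.003988 K/W
Sum of the known resistances R_other = 0.01192 K/W
Required total resistance R_tot = ΔT/Q_allow = 993/15400 = 0.06448 K/W
R_vermiculite fill = R_tot − R_other = 0.05256 K/W
L = R·k·A = 0.05256×0.0694×24.5

L ≈ 89.4 mm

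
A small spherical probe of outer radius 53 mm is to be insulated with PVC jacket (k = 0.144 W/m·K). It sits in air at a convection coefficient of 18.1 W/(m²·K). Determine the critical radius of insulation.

r_cr ≈ 15.9 mm

For a sphere r_cr = 2k/h = 2×0.144/18.1
r_cr = 15.9 mm; since the bare radius (53 mm) is above r_cr, any added insulation will reduce heat loss.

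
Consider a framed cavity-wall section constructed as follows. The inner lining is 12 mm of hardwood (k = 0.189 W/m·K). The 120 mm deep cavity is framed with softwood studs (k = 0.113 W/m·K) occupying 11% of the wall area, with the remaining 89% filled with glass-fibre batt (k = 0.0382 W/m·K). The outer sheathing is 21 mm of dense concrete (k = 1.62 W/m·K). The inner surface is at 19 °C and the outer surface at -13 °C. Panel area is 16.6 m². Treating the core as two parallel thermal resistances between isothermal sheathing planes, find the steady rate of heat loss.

Q ≈ 200 W

Sheathing layers in series; stud and cavity paths in parallel between them.
R_inner = 0.012/(0.189×16.6) = 0.003825 K/W
R_stud  = 0.12/(0.113×0.11×16.6) = 0.5816 K/W
R_cav   = 0.12/(0.0382×0.89×16.6) = 0.2126 K/W
1/R_core = 1/R_stud + 1/R_cav → R_core = 0.1557 K/W
R_outer = 0.021/(1.62×16.6) = 7.809×10^-4 K/W
R_total = 0.1603 K/W
Q = ΔT/R_total = 32/0.1603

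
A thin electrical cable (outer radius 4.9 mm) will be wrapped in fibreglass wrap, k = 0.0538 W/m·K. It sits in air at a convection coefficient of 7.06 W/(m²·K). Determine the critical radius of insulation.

For a cylinder r_cr = k/h = 0.0538/7.06
r_cr = 7.62 mm; since the bare radius (4.9 mm) is below r_cr, adding a thin layer of insulation will *increase* heat loss.

r_cr ≈ 7.62 mm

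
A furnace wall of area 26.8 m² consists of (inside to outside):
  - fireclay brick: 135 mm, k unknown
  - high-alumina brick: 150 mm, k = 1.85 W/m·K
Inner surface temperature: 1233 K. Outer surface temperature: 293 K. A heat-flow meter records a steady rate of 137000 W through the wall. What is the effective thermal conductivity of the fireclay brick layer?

k ≈ 1.31 W/(m·K)

Model the wall as resistances in series:
R_high-alumina brick = L/(kA) = 0.15/(1.85×26.8) = 0.003025 K/W
Sum of known resistances R_other = 0.003025 K/W
Total R = ΔT/Q = 940/137000 = 0.006861 K/W
R_fireclay brick = R_total − R_other = 0.003836 K/W
k = L/(R·A) = 0.135/(0.003836×26.8)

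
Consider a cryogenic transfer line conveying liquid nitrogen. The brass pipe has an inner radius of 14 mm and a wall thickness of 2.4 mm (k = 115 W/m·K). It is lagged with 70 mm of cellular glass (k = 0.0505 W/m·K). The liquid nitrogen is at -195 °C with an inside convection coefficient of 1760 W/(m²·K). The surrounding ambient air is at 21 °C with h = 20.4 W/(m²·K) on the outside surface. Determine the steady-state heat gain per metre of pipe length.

q′ ≈ 40.5 W/m

Radial resistances (cylindrical: R_cond = ln(r_o/r_i)/(2πkL), R_conv = 1/(h·2πrL)):
R_inner film = 1/(h_i·2πr₁L) = 1/(1760×2π×0.014×1) = 0.006459 K/W
R_brass pipe wall = ln(16.4/14)/(2π×115×1) = 2.19×10^-4 K/W
R_cellular glass = ln(86.4/16.4)/(2π×0.0505×1) = 5.237 K/W
R_outer film = 1/(h_o·2πr_oL) = 1/(20.4×2π×0.0864×1) = 0.0903 K/W
R_total = 5.334 K/W
Q = ΔT/R_total = 216/5.334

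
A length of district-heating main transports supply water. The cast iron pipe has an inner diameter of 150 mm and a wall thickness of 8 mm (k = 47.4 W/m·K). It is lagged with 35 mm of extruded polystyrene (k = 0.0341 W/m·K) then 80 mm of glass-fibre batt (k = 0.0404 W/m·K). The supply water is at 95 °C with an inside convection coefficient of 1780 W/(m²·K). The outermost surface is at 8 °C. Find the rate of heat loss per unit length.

Cylindrical conduction, so R = ln(r₂/r₁)/(2πkL) per layer, in series:
R_inner film = 1/(h_i·2πr₁L) = 1/(1780×2π×0.075×1) = 0.001192 K/W
R_cast iron pipe wall = ln(83/75)/(2π×47.4×1) = 3.403×10^-4 K/W
R_extruded polystyrene = ln(118/83)/(2π×0.0341×1) = 1.642 K/W
R_glass-fibre batt = ln(198/118)/(2π×0.0404×1) = 2.039 K/W
R_total = 3.683 K/W
Q = ΔT/R_total = 87/3.683

q′ ≈ 23.6 W/m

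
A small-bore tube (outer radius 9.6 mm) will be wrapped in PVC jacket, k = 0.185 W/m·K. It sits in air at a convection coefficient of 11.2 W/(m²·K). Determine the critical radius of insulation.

r_cr ≈ 16.5 mm

For a cylinder r_cr = k/h = 0.185/11.2
r_cr = 16.5 mm; since the bare radius (9.6 mm) is below r_cr, adding a thin layer of insulation will *increase* heat loss.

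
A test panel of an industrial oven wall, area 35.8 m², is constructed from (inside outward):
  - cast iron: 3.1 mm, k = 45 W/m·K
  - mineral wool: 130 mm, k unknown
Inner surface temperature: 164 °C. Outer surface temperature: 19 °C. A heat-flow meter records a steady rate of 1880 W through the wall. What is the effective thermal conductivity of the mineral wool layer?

k ≈ 0.0471 W/(m·K)

Treating each layer as a thermal resistance in series:
R_cast iron = L/(kA) = 0.0031/(45×35.8) = 1.924×10^-6 K/W
Sum of known resistances R_other = 1.924×10^-6 K/W
Total R = ΔT/Q = 145/1880 = 0.07713 K/W
R_mineral wool = R_total − R_other = 0.07713 K/W
k = L/(R·A) = 0.13/(0.07713×35.8)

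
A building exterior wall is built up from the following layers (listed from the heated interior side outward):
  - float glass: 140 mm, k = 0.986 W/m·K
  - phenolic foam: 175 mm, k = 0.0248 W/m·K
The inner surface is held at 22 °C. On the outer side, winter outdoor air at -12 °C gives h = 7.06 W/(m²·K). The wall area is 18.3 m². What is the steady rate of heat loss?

Model the wall as resistances in series:
R_float glass = L/(kA) = 0.14/(0.986×18.3) = 0.007759 K/W
R_phenolic foam = L/(kA) = 0.175/(0.0248×18.3) = 0.3856 K/W
R_outer film = 1/(h_o·A) = 1/(7.06×18.3) = 0.00774 K/W
R_total = 0.4011 K/W
Q = ΔT / R_total = 34 / 0.4011

Q ≈ 84.8 W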